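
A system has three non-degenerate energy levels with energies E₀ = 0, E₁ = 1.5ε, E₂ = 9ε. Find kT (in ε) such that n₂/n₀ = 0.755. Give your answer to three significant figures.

32.0 ε

n₂/n₀ = exp[−(E₂−E₀)/kT] = 0.755.
⇒ (E₂−E₀)/kT = ln(1/0.755) = ln(1.3245) = 0.28104.
kT = 9ε / 0.28104 = 32.0 ε.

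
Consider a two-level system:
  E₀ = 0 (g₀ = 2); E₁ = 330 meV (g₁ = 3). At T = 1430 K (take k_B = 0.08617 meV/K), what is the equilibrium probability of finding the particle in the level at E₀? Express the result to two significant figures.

k_BT = 0.08617 × 1430 K = 123.2 meV.
Eᵢ/kT = 0, 2.679.
Z = Σ gᵢe^(−Eᵢ/kT) = 2·e^(−0) + 3·e^(−2.679) = 2.000 + 0.2059 = 2.206.
P₀ = g₀ e^(−E₀/kT) / Z = 2.000/2.206 = 0.91.

0.91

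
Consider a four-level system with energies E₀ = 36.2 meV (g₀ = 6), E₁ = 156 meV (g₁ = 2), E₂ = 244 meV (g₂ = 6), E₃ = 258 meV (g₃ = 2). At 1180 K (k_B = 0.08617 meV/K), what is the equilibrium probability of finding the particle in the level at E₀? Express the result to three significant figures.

0.788

k_BT = 0.08617 × 1180 K = 101.68 meV.
Eᵢ/kT = 0.35602, 1.5342, 2.3997, 2.5374.
Z = Σ gᵢe^(−Eᵢ/kT) = 6·e^(−0.35602) + 2·e^(−1.5342) + 6·e^(−2.3997) + 2·e^(−2.5374) = 4.2028 + 0.43126 + 0.54447 + 0.15814 = 5.3367.
P₀ = g₀ e^(−E₀/kT) / Z = 4.2028/5.3367 = 0.788.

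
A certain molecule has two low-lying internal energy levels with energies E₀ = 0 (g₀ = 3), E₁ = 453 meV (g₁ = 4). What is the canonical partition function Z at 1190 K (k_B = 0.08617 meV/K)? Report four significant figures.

Z = 3.048

k_BT = 0.08617 × 1190 K = 102.542 meV.
Eᵢ/kT = 0, 4.41770.
Z = Σ gᵢe^(−Eᵢ/kT) = 3·e^(−0) + 4·e^(−4.41770) = 3.00000 + 0.0482478 = 3.04825.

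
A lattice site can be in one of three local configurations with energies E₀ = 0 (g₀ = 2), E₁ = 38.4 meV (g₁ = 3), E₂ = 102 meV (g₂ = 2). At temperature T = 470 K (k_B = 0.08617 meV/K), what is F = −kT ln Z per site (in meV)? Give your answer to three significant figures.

-48.6 meV

k_BT = 0.08617 × 470 K = 40.500 meV.
Eᵢ/kT = 0, 0.94815, 2.5185.
Z = Σ gᵢe^(−Eᵢ/kT) = 2·e^(−0) + 3·e^(−0.94815) + 2·e^(−2.5185) = 2.0000 + 1.1624 + 0.16116 = 3.3236.
F = −kT ln Z = −40.500 × ln(3.3236) = −40.500 × 1.2010 = -48.6 meV.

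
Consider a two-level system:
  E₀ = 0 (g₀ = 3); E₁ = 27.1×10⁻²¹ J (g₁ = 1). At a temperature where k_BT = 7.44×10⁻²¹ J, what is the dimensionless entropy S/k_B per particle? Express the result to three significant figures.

1.14

Eᵢ/kT = 0, 3.6425.
Z = Σ gᵢe^(−Eᵢ/kT) = 3·e^(−0) + 1·e^(−3.6425) = 3.0000 + 0.026187 = 3.0262.
⟨E⟩ = Σ EᵢPᵢ = 0.23451 ×10⁻²¹ J.
S/k_B = ln Z + ⟨E⟩/kT = ln(3.0262) + 0.23451/7.44 = 1.1073 + 0.031520 = 1.14.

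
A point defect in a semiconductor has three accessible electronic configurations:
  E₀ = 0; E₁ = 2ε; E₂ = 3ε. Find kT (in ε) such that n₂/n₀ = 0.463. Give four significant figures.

n₂/n₀ = exp[−(E₂−E₀)/kT] = 0.463.
⇒ (E₂−E₀)/kT = ln(1/0.463) = ln(2.15983) = 0.770030.
kT = 3ε / 0.770030 = 3.896 ε.

3.896 ε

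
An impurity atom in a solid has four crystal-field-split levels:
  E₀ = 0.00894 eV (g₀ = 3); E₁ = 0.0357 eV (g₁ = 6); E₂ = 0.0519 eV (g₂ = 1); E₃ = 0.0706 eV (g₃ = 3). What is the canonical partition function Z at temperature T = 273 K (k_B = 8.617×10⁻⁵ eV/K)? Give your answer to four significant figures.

k_BT = 8.617×10⁻⁵ × 273 K = 0.0235244 eV.
Eᵢ/kT = 0.380031, 1.51757, 2.20622, 3.00114.
Z = Σ gᵢe^(−Eᵢ/kT) = 3·e^(−0.380031) + 6·e^(−1.51757) + 1·e^(−2.20622) + 3·e^(−3.00114) = 2.05152 + 1.31546 + 0.110116 + 0.149191 = 3.62629.

Z = 3.626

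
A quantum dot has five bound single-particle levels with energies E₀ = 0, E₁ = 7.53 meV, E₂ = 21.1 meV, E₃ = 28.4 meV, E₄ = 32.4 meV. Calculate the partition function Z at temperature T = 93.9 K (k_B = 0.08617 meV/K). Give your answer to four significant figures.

Z = 1.516

k_BT = 0.08617 × 93.9 K = 8.09136 meV.
Eᵢ/kT = 0, 0.930622, 2.60772, 3.50992, 4.00427.
Z = Σ e^(−Eᵢ/kT) = e^(−0) + e^(−0.930622) + e^(−2.60772) + e^(−3.50992) + e^(−4.00427) = 1.00000 + 0.394308 + 0.0737024 + 0.0298993 + 0.0182376 = 1.51615.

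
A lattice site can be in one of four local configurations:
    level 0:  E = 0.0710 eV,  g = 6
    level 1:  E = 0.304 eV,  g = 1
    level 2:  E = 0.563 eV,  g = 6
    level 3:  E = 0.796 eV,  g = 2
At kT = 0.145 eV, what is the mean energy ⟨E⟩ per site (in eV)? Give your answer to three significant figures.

Eᵢ/kT = 0.48966, 2.0966, 3.8828, 5.4897.
Z = Σ gᵢe^(−Eᵢ/kT) = 6·e^(−0.48966) + 1·e^(−2.0966) + 6·e^(−3.8828) + 2·e^(−5.4897) = 3.6770 + 0.12287 + 0.12356 + 0.0082582 = 3.9317.
⟨E⟩ = Σ Eᵢ gᵢe^(−Eᵢ/kT) / Z = (0.0710·3.6770 + 0.304·0.12287 + 0.563·0.12356 + 0.796·0.0082582) / 3.9317 = 0.0953 eV.

0.0953 eV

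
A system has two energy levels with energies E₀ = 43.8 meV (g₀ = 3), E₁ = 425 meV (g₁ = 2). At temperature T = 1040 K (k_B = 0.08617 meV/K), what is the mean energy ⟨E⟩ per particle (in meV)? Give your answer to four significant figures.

k_BT = 0.08617 × 1040 K = 89.6168 meV.
Eᵢ/kT = 0.488748, 4.74241.
Z = Σ gᵢe^(−Eᵢ/kT) = 3·e^(−0.488748) + 2·e^(−4.74241) = 1.84018 + 0.0174352 = 1.85762.
⟨E⟩ = Σ Eᵢ gᵢe^(−Eᵢ/kT) / Z = (43.8·1.84018 + 425·0.0174352) / 1.85762 = 47.38 meV.

47.38 meV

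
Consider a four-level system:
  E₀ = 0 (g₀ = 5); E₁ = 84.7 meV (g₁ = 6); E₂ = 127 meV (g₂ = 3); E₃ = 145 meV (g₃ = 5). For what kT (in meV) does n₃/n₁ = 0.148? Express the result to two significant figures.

35 meV

n₃/n₁ = (g₃/g₁) exp[−(E₃−E₁)/kT] = 0.148.
⇒ (E₃−E₁)/kT = ln((5/6)/0.148) = ln(5.631) = 1.728.
kT = 60.3 meV / 1.728 = 35 meV.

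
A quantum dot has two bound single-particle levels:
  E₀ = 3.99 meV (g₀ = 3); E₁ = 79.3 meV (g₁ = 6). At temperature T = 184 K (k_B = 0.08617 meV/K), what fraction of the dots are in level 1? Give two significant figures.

0.017

k_BT = 0.08617 × 184 K = 15.86 meV.
Eᵢ/kT = 0.2516, 5.000.
Z = Σ gᵢe^(−Eᵢ/kT) = 3·e^(−0.2516) + 6·e^(−5.000) = 2.333 + 0.04043 = 2.373.
P₁ = g₁ e^(−E₁/kT) / Z = 0.04043/2.373 = 0.017.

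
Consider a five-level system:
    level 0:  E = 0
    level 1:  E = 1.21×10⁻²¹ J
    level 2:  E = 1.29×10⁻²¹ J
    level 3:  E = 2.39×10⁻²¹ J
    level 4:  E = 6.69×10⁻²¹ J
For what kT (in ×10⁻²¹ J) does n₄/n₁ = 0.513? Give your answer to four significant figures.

8.210 ×10⁻²¹ J

n₄/n₁ = exp[−(E₄−E₁)/kT] = 0.513.
⇒ (E₄−E₁)/kT = ln(1/0.513) = ln(1.94932) = 0.667481.
kT = 5.48 ×10⁻²¹ J / 0.667481 = 8.210 ×10⁻²¹ J.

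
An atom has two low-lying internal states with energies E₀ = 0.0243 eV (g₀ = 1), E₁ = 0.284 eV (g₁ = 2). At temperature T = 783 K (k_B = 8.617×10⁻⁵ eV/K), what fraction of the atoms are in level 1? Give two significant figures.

k_BT = 8.617×10⁻⁵ × 783 K = 0.06747 eV.
Eᵢ/kT = 0.3602, 4.209.
Z = Σ gᵢe^(−Eᵢ/kT) = 1·e^(−0.3602) + 2·e^(−4.209) = 0.6975 + 0.02972 = 0.7272.
P₁ = g₁ e^(−E₁/kT) / Z = 0.02972/0.7272 = 0.041.

0.041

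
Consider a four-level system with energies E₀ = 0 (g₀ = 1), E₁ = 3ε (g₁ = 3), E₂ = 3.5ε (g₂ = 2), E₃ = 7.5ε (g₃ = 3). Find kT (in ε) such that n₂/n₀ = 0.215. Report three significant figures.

1.57 ε

n₂/n₀ = (g₂/g₀) exp[−(E₂−E₀)/kT] = 0.215.
⇒ (E₂−E₀)/kT = ln((2/1)/0.215) = ln(9.3023) = 2.2303.
kT = 3.5ε / 2.2303 = 1.57 ε.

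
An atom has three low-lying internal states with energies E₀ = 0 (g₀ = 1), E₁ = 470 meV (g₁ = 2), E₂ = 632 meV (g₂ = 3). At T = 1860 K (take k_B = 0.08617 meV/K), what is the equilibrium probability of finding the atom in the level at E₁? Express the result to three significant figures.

k_BT = 0.08617 × 1860 K = 160.28 meV.
Eᵢ/kT = 0, 2.9324, 3.9431.
Z = Σ gᵢe^(−Eᵢ/kT) = 1·e^(−0) + 2·e^(−2.9324) + 3·e^(−3.9431) = 1.0000 + 0.10654 + 0.058164 = 1.1647.
P₁ = g₁ e^(−E₁/kT) / Z = 0.10654/1.1647 = 0.0915.

0.0915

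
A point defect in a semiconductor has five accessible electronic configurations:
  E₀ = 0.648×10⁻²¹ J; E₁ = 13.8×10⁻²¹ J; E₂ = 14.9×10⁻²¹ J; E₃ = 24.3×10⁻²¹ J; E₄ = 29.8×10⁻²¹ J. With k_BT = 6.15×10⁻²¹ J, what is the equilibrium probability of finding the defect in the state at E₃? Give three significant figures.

0.0171

Eᵢ/kT = 0.10537, 2.2439, 2.4228, 3.9512, 4.8455.
Z = Σ e^(−Eᵢ/kT) = e^(−0.10537) + e^(−2.2439) + e^(−2.4228) + e^(−3.9512) + e^(−4.8455) = 0.89999 + 0.10604 + 0.088673 + 0.019232 + 0.0078637 = 1.1218.
P₃ = e^(−E₃/kT) / Z = 0.019232/1.1218 = 0.0171.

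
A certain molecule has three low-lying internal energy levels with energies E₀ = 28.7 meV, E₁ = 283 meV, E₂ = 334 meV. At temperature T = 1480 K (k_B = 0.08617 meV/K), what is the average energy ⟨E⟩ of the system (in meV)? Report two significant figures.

80 meV

k_BT = 0.08617 × 1480 K = 127.5 meV.
Eᵢ/kT = 0.2251, 2.220, 2.620.
Z = Σ e^(−Eᵢ/kT) = e^(−0.2251) + e^(−2.220) + e^(−2.620) = 0.7984 + 0.1086 + 0.07280 = 0.9798.
⟨E⟩ = Σ Eᵢ e^(−Eᵢ/kT) / Z = (28.7·0.7984 + 283·0.1086 + 334·0.07280) / 0.9798 = 80 meV.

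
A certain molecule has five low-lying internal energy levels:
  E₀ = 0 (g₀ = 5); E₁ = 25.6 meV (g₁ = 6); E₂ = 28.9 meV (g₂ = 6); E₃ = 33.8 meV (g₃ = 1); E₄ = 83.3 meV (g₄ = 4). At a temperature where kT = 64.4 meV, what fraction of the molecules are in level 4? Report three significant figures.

0.0754

Eᵢ/kT = 0, 0.39752, 0.44876, 0.52484, 1.2935.
Z = Σ gᵢe^(−Eᵢ/kT) = 5·e^(−0) + 6·e^(−0.39752) + 6·e^(−0.44876) + 1·e^(−0.52484) + 4·e^(−1.2935) = 5.0000 + 4.0319 + 3.8305 + 0.59165 + 1.0972 = 14.551.
P₄ = g₄ e^(−E₄/kT) / Z = 1.0972/14.551 = 0.0754.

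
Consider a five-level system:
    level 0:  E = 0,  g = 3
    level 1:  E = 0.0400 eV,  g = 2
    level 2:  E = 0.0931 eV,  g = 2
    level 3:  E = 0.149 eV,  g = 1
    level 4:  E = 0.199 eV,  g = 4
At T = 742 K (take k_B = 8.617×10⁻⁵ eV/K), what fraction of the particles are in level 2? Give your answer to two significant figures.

k_BT = 8.617×10⁻⁵ × 742 K = 0.06394 eV.
Eᵢ/kT = 0, 0.6256, 1.456, 2.330, 3.112.
Z = Σ gᵢe^(−Eᵢ/kT) = 3·e^(−0) + 2·e^(−0.6256) + 2·e^(−1.456) + 1·e^(−2.330) + 4·e^(−3.112) = 3.000 + 1.070 + 0.4663 + 0.09730 + 0.1780 = 4.812.
P₂ = g₂ e^(−E₂/kT) / Z = 0.4663/4.812 = 0.097.

0.097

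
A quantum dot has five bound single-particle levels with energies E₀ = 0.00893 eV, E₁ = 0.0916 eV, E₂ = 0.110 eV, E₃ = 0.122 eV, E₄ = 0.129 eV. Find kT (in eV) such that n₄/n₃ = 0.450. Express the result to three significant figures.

0.00877 eV

n₄/n₃ = exp[−(E₄−E₃)/kT] = 0.450.
⇒ (E₄−E₃)/kT = ln(1/0.450) = ln(2.2222) = 0.79850.
kT = 0.007 eV / 0.79850 = 0.00877 eV.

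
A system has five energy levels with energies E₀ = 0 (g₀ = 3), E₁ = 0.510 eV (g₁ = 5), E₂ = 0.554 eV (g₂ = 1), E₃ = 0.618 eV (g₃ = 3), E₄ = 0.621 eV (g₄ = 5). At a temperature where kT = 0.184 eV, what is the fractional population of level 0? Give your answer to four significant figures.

0.8248

Eᵢ/kT = 0, 2.77174, 3.01087, 3.35870, 3.37500.
Z = Σ gᵢe^(−Eᵢ/kT) = 3·e^(−0) + 5·e^(−2.77174) + 1·e^(−3.01087) + 3·e^(−3.35870) + 5·e^(−3.37500) = 3.00000 + 0.312765 + 0.0492488 + 0.104341 + 0.171091 = 3.63745.
P₀ = g₀ e^(−E₀/kT) / Z = 3.00000/3.63745 = 0.8248.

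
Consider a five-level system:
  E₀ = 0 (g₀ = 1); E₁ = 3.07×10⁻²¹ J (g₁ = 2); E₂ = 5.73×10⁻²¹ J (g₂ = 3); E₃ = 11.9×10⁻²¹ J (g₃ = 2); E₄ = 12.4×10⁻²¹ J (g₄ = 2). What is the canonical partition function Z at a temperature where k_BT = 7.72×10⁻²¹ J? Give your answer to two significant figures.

Eᵢ/kT = 0, 0.3977, 0.7422, 1.541, 1.606.
Z = Σ gᵢe^(−Eᵢ/kT) = 1·e^(−0) + 2·e^(−0.3977) + 3·e^(−0.7422) + 2·e^(−1.541) + 2·e^(−1.606) = 1.000 + 1.344 + 1.428 + 0.4283 + 0.4014 = 4.602.

Z = 4.6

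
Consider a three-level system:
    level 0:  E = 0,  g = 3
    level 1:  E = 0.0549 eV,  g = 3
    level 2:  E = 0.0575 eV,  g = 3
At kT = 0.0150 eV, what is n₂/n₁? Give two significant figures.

n₂/n₁ = (g₂/g₁) exp[−(E₂−E₁)/kT] = (3/3) × exp(−(0.0026 eV)/(0.0150 eV)) = (3/3) × exp(-0.1733) = 0.84.

0.84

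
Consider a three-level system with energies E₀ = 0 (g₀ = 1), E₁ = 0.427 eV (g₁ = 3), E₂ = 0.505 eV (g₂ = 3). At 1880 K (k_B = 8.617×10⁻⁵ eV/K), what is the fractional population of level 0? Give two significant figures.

0.74

k_BT = 8.617×10⁻⁵ × 1880 K = 0.1620 eV.
Eᵢ/kT = 0, 2.636, 3.117.
Z = Σ gᵢe^(−Eᵢ/kT) = 1·e^(−0) + 3·e^(−2.636) + 3·e^(−3.117) = 1.000 + 0.2149 + 0.1329 = 1.348.
P₀ = g₀ e^(−E₀/kT) / Z = 1.000/1.348 = 0.74.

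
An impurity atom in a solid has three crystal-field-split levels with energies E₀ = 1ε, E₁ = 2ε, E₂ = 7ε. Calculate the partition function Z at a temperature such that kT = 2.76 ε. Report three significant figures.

Eᵢ/kT = 0.36232, 0.72464, 2.5362.
Z = Σ e^(−Eᵢ/kT) = e^(−0.36232) + e^(−0.72464) + e^(−2.5362) = 0.69606 + 0.48450 + 0.079167 = 1.2597.

Z = 1.26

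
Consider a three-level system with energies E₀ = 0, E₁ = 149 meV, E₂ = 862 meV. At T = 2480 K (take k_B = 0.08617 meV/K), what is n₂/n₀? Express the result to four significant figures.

0.01771

k_BT = 0.08617 × 2480 K = 213.702 meV.
n₂/n₀ = exp[−(E₂−E₀)/kT] = exp(−(862 meV)/(213.702 meV)) = exp(-4.03365) = 0.01771.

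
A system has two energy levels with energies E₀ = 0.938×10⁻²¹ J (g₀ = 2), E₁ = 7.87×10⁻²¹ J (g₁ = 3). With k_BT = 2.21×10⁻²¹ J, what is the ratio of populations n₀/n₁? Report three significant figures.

n₀/n₁ = (g₀/g₁) exp[−(E₀−E₁)/kT] = (2/3) × exp(−(-6.932 ×10⁻²¹ J)/(2.21 ×10⁻²¹ J)) = (2/3) × exp(3.1367) = 15.4.

15.4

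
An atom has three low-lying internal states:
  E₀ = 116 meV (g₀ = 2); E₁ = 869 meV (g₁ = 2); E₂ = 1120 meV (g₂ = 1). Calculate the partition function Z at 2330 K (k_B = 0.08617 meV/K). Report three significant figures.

k_BT = 0.08617 × 2330 K = 200.78 meV.
Eᵢ/kT = 0.57775, 4.3281, 5.5782.
Z = Σ gᵢe^(−Eᵢ/kT) = 2·e^(−0.57775) + 2·e^(−4.3281) + 1·e^(−5.5782) = 1.1223 + 0.026385 + 0.0037794 = 1.1525.

Z = 1.15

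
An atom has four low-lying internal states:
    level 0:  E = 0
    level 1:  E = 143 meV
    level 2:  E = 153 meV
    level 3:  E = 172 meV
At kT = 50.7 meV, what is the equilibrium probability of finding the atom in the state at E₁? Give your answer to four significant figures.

0.05216

Eᵢ/kT = 0, 2.82051, 3.01775, 3.39250.
Z = Σ e^(−Eᵢ/kT) = e^(−0) + e^(−2.82051) + e^(−3.01775) + e^(−3.39250) = 1.00000 + 0.0595756 + 0.0489111 + 0.0336245 = 1.14211.
P₁ = e^(−E₁/kT) / Z = 0.0595756/1.14211 = 0.05216.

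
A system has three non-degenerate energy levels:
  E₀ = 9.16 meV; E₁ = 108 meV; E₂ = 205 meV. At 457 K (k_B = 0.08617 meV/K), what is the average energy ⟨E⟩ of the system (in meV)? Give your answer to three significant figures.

k_BT = 0.08617 × 457 K = 39.380 meV.
Eᵢ/kT = 0.23261, 2.7425, 5.2057.
Z = Σ e^(−Eᵢ/kT) = e^(−0.23261) + e^(−2.7425) + e^(−5.2057) = 0.79246 + 0.064409 + 0.0054852 = 0.86235.
⟨E⟩ = Σ Eᵢ e^(−Eᵢ/kT) / Z = (9.16·0.79246 + 108·0.064409 + 205·0.0054852) / 0.86235 = 17.8 meV.

17.8 meV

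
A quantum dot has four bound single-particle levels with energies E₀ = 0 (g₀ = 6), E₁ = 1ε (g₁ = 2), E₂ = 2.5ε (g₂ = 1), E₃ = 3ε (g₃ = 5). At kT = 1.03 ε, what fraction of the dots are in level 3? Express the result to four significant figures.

Eᵢ/kT = 0, 0.970874, 2.42718, 2.91262.
Z = Σ gᵢe^(−Eᵢ/kT) = 6·e^(−0) + 2·e^(−0.970874) + 1·e^(−2.42718) + 5·e^(−2.91262) = 6.00000 + 0.757504 + 0.0882854 + 0.271666 = 7.11746.
P₃ = g₃ e^(−E₃/kT) / Z = 0.271666/7.11746 = 0.03817.

0.03817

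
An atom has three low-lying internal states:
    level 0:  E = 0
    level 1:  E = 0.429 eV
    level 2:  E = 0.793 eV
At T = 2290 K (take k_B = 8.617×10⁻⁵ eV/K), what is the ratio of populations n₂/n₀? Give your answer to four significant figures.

k_BT = 8.617×10⁻⁵ × 2290 K = 0.197329 eV.
n₂/n₀ = exp[−(E₂−E₀)/kT] = exp(−(0.793 eV)/(0.197329 eV)) = exp(-4.01867) = 0.01798.

0.01798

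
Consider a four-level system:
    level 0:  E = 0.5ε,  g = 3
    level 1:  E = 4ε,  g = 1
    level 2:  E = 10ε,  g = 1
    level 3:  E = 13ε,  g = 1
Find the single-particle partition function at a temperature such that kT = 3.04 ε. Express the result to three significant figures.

Eᵢ/kT = 0.16447, 1.3158, 3.2895, 4.2763.
Z = Σ gᵢe^(−Eᵢ/kT) = 3·e^(−0.16447) + 1·e^(−1.3158) + 1·e^(−3.2895) + 1·e^(−4.2763) = 2.5450 + 0.26826 + 0.037272 + 0.013894 = 2.8644.

Z = 2.86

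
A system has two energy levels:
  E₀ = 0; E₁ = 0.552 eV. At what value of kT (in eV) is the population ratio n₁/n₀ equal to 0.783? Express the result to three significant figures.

2.26 eV

n₁/n₀ = exp[−(E₁−E₀)/kT] = 0.783.
⇒ (E₁−E₀)/kT = ln(1/0.783) = ln(1.2771) = 0.24459.
kT = 0.552 eV / 0.24459 = 2.26 eV.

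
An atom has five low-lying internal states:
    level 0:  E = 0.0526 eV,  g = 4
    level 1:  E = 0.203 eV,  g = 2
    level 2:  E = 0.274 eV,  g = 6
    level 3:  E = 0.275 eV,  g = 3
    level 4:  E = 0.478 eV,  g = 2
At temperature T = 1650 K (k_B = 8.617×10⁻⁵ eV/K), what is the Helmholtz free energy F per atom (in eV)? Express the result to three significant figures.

-0.218 eV

k_BT = 8.617×10⁻⁵ × 1650 K = 0.14218 eV.
Eᵢ/kT = 0.36995, 1.4278, 1.9271, 1.9342, 3.3619.
Z = Σ gᵢe^(−Eᵢ/kT) = 4·e^(−0.36995) + 2·e^(−1.4278) + 6·e^(−1.9271) + 3·e^(−1.9342) + 2·e^(−3.3619) = 2.7631 + 0.47967 + 0.87342 + 0.43362 + 0.069339 = 4.6191.
F = −kT ln Z = −0.14218 × ln(4.6191) = −0.14218 × 1.5302 = -0.218 eV.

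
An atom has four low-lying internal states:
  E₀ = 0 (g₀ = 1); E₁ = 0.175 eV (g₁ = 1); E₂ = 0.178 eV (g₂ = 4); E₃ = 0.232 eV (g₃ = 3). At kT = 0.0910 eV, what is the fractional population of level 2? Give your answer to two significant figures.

Eᵢ/kT = 0, 1.923, 1.956, 2.549.
Z = Σ gᵢe^(−Eᵢ/kT) = 1·e^(−0) + 1·e^(−1.923) + 4·e^(−1.956) + 3·e^(−2.549) = 1.000 + 0.1462 + 0.5657 + 0.2345 = 1.946.
P₂ = g₂ e^(−E₂/kT) / Z = 0.5657/1.946 = 0.29.

0.29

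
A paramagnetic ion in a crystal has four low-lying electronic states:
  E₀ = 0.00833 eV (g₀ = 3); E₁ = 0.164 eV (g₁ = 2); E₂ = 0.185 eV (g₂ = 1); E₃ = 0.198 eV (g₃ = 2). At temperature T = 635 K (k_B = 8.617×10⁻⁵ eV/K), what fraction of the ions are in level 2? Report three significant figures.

0.0123

k_BT = 8.617×10⁻⁵ × 635 K = 0.054718 eV.
Eᵢ/kT = 0.15224, 2.9972, 3.3810, 3.6186.
Z = Σ gᵢe^(−Eᵢ/kT) = 3·e^(−0.15224) + 2·e^(−2.9972) + 1·e^(−3.3810) + 2·e^(−3.6186) = 2.5763 + 0.099853 + 0.034013 + 0.053640 = 2.7638.
P₂ = g₂ e^(−E₂/kT) / Z = 0.034013/2.7638 = 0.0123.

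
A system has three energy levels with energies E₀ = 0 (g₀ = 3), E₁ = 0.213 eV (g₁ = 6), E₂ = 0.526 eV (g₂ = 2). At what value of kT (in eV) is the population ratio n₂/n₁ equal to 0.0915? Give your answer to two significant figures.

0.24 eV

n₂/n₁ = (g₂/g₁) exp[−(E₂−E₁)/kT] = 0.0915.
⇒ (E₂−E₁)/kT = ln((2/6)/0.0915) = ln(3.643) = 1.293.
kT = 0.313 eV / 1.293 = 0.24 eV.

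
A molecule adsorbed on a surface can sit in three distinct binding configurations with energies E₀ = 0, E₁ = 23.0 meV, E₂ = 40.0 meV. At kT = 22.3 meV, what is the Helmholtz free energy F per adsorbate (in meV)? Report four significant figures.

Eᵢ/kT = 0, 1.03139, 1.79372.
Z = Σ e^(−Eᵢ/kT) = e^(−0) + e^(−1.03139) + e^(−1.79372) = 1.00000 + 0.356511 + 0.166340 = 1.52285.
F = −kT ln Z = −22.3 × ln(1.52285) = −22.3 × 0.420584 = -9.379 meV.

-9.379 meV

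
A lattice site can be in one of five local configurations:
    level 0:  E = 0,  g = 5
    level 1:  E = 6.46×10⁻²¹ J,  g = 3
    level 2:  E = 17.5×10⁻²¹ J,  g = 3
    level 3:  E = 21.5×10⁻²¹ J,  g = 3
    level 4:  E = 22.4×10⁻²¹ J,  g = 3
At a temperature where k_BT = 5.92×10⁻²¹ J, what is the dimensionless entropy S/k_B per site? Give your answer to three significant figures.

Eᵢ/kT = 0, 1.0912, 2.9561, 3.6318, 3.7838.
Z = Σ gᵢe^(−Eᵢ/kT) = 5·e^(−0) + 3·e^(−1.0912) + 3·e^(−2.9561) + 3·e^(−3.6318) + 3·e^(−3.7838) = 5.0000 + 1.0074 + 0.15606 + 0.079405 + 0.068208 = 6.3111.
⟨E⟩ = Σ EᵢPᵢ = 1.9765 ×10⁻²¹ J.
S/k_B = ln Z + ⟨E⟩/kT = ln(6.3111) + 1.9765/5.92 = 1.8423 + 0.33387 = 2.18.

2.18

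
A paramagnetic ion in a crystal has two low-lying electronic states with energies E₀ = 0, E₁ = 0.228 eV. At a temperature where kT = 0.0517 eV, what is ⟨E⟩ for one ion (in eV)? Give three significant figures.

Eᵢ/kT = 0, 4.4101.
Z = Σ e^(−Eᵢ/kT) = e^(−0) + e^(−4.4101) = 1.0000 + 0.012154 = 1.0122.
⟨E⟩ = Σ Eᵢ e^(−Eᵢ/kT) / Z = (0·1.0000 + 0.228·0.012154) / 1.0122 = 0.00274 eV.

0.00274 eV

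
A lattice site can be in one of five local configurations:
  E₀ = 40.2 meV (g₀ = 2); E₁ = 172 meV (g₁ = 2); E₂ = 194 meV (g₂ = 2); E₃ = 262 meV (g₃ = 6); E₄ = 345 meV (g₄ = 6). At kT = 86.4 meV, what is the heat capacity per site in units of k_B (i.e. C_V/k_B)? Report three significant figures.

Eᵢ/kT = 0.46528, 1.9907, 2.2454, 3.0324, 3.9931.
Z = Σ gᵢe^(−Eᵢ/kT) = 2·e^(−0.46528) + 2·e^(−1.9907) + 2·e^(−2.2454) + 6·e^(−3.0324) + 6·e^(−3.9931) = 1.2559 + 0.27320 + 0.21177 + 0.28920 + 0.11065 = 2.1407.
⟨E⟩ = 117.95 meV, ⟨E²⟩ = 23873 meV².
C_V/k_B = (⟨E²⟩ − ⟨E⟩²)/(kT)² = (23873 − 13912)/7465.0 = 1.33.

1.33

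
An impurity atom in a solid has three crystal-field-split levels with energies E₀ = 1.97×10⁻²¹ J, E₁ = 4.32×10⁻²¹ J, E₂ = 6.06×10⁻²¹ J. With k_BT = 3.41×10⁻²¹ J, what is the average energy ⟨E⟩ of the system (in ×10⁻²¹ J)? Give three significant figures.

3.31 ×10⁻²¹ J

Eᵢ/kT = 0.57771, 1.2669, 1.7771.
Z = Σ e^(−Eᵢ/kT) = e^(−0.57771) + e^(−1.2669) + e^(−1.7771) = 0.56118 + 0.28170 + 0.16913 = 1.0120.
⟨E⟩ = Σ Eᵢ e^(−Eᵢ/kT) / Z = (1.97·0.56118 + 4.32·0.28170 + 6.06·0.16913) / 1.0120 = 3.31 ×10⁻²¹ J.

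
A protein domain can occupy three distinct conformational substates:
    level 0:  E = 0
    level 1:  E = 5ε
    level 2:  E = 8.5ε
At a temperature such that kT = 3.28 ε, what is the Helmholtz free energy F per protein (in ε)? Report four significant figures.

Eᵢ/kT = 0, 1.52439, 2.59146.
Z = Σ e^(−Eᵢ/kT) = e^(−0) + e^(−1.52439) + e^(−2.59146) = 1.00000 + 0.217754 + 0.0749106 = 1.29266.
F = −kT ln Z = −3.28 × ln(1.29266) = −3.28 × 0.256702 = -0.8420 ε.

-0.8420 ε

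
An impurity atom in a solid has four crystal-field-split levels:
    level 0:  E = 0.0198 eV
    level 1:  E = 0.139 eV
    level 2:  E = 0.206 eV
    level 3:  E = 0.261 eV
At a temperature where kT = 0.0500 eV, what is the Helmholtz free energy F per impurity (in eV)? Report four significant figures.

0.01394 eV

Eᵢ/kT = 0.396000, 2.78000, 4.12000, 5.22000.
Z = Σ e^(−Eᵢ/kT) = e^(−0.396000) + e^(−2.78000) + e^(−4.12000) + e^(−5.22000) = 0.673007 + 0.0620385 + 0.0162445 + 0.00540733 = 0.756697.
F = −kT ln Z = −0.0500 × ln(0.756697) = −0.0500 × -0.278792 = 0.01394 eV.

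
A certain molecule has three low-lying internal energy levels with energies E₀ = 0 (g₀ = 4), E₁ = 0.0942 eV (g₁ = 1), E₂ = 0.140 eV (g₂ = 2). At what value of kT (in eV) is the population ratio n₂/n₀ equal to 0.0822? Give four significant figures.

n₂/n₀ = (g₂/g₀) exp[−(E₂−E₀)/kT] = 0.0822.
⇒ (E₂−E₀)/kT = ln((2/4)/0.0822) = ln(6.08273) = 1.80545.
kT = 0.140 eV / 1.80545 = 0.07754 eV.

0.07754 eV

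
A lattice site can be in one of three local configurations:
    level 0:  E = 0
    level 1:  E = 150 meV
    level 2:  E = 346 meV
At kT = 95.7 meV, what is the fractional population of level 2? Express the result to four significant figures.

0.02178

Eᵢ/kT = 0, 1.56740, 3.61546.
Z = Σ e^(−Eᵢ/kT) = e^(−0) + e^(−1.56740) + e^(−3.61546) = 1.00000 + 0.208587 + 0.0269045 = 1.23549.
P₂ = e^(−E₂/kT) / Z = 0.0269045/1.23549 = 0.02178.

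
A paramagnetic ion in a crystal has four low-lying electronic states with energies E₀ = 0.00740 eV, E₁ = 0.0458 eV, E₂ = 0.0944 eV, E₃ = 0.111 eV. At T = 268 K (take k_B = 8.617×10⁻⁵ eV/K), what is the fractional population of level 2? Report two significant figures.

0.019

k_BT = 8.617×10⁻⁵ × 268 K = 0.02309 eV.
Eᵢ/kT = 0.3205, 1.984, 4.088, 4.807.
Z = Σ e^(−Eᵢ/kT) = e^(−0.3205) + e^(−1.984) + e^(−4.088) + e^(−4.807) = 0.7258 + 0.1375 + 0.01677 + 0.008172 = 0.8882.
P₂ = e^(−E₂/kT) / Z = 0.01677/0.8882 = 0.019.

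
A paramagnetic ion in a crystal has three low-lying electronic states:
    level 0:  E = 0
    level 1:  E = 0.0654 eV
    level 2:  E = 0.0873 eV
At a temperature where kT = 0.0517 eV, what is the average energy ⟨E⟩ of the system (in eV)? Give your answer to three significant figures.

0.0236 eV

Eᵢ/kT = 0, 1.2650, 1.6886.
Z = Σ e^(−Eᵢ/kT) = e^(−0) + e^(−1.2650) + e^(−1.6886) = 1.0000 + 0.28224 + 0.18478 = 1.4670.
⟨E⟩ = Σ Eᵢ e^(−Eᵢ/kT) / Z = (0·1.0000 + 0.0654·0.28224 + 0.0873·0.18478) / 1.4670 = 0.0236 eV.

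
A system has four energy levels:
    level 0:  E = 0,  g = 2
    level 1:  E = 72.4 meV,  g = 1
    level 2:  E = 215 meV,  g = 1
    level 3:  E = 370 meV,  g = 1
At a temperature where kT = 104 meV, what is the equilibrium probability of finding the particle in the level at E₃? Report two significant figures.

0.011

Eᵢ/kT = 0, 0.6962, 2.067, 3.558.
Z = Σ gᵢe^(−Eᵢ/kT) = 2·e^(−0) + 1·e^(−0.6962) + 1·e^(−2.067) + 1·e^(−3.558) = 2.000 + 0.4985 + 0.1266 + 0.02850 = 2.654.
P₃ = g₃ e^(−E₃/kT) / Z = 0.02850/2.654 = 0.011.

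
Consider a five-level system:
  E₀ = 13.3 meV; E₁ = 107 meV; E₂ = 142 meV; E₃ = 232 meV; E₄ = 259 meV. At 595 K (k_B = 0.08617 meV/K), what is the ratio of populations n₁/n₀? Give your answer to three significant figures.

k_BT = 0.08617 × 595 K = 51.271 meV.
n₁/n₀ = exp[−(E₁−E₀)/kT] = exp(−(93.7 meV)/(51.271 meV)) = exp(-1.8275) = 0.161.

0.161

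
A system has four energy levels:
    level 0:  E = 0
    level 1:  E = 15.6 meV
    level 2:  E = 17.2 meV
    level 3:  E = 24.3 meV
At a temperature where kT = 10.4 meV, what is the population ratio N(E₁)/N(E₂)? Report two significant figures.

1.2

n₁/n₂ = exp[−(E₁−E₂)/kT] = exp(−(-1.6 meV)/(10.4 meV)) = exp(0.1538) = 1.2.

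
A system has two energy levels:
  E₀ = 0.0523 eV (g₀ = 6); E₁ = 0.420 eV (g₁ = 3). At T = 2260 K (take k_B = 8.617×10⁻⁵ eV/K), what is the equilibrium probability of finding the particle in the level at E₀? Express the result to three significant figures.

k_BT = 8.617×10⁻⁵ × 2260 K = 0.19474 eV.
Eᵢ/kT = 0.26856, 2.1567.
Z = Σ gᵢe^(−Eᵢ/kT) = 6·e^(−0.26856) + 3·e^(−2.1567) = 4.5869 + 0.34712 = 4.9340.
P₀ = g₀ e^(−E₀/kT) / Z = 4.5869/4.9340 = 0.930.

0.930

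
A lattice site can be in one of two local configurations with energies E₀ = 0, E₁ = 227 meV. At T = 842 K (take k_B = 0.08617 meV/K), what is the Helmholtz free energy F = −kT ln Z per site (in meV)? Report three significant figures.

k_BT = 0.08617 × 842 K = 72.555 meV.
Eᵢ/kT = 0, 3.1287.
Z = Σ e^(−Eᵢ/kT) = e^(−0) + e^(−3.1287) = 1.0000 + 0.043775 = 1.0438.
F = −kT ln Z = −72.555 × ln(1.0438) = −72.555 × 0.042868 = -3.11 meV.

-3.11 meV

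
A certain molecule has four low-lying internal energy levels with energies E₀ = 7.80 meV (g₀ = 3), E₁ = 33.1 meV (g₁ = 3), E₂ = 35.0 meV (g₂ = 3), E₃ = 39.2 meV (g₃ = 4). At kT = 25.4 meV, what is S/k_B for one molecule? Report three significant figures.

2.42

Eᵢ/kT = 0.30709, 1.3031, 1.3780, 1.5433.
Z = Σ gᵢe^(−Eᵢ/kT) = 3·e^(−0.30709) + 3·e^(−1.3031) + 3·e^(−1.3780) + 4·e^(−1.5433) = 2.2068 + 0.81506 + 0.75625 + 0.85470 = 4.6328.
⟨E⟩ = Σ EᵢPᵢ = 22.484 meV.
S/k_B = ln Z + ⟨E⟩/kT = ln(4.6328) + 22.484/25.4 = 1.5332 + 0.88520 = 2.42.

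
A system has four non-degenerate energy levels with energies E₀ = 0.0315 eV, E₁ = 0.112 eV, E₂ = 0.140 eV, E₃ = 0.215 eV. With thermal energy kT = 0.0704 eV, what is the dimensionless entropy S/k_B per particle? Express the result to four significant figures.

Eᵢ/kT = 0.447443, 1.59091, 1.98864, 3.05398.
Z = Σ e^(−Eᵢ/kT) = e^(−0.447443) + e^(−1.59091) + e^(−1.98864) + e^(−3.05398) = 0.639261 + 0.203740 + 0.136881 + 0.0471708 = 1.02705.
⟨E⟩ = Σ EᵢPᵢ = 0.0703575 eV.
S/k_B = ln Z + ⟨E⟩/kT = ln(1.02705) + 0.0703575/0.0704 = 0.0266906 + 0.999396 = 1.026.

1.026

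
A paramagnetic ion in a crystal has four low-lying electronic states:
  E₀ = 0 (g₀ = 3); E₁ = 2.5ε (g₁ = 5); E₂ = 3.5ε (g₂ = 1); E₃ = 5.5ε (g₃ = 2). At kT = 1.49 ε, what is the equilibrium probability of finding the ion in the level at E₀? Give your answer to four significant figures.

0.7354

Eᵢ/kT = 0, 1.67785, 2.34899, 3.69128.
Z = Σ gᵢe^(−Eᵢ/kT) = 3·e^(−0) + 5·e^(−1.67785) + 1·e^(−2.34899) + 2·e^(−3.69128) = 3.00000 + 0.933876 + 0.0954655 + 0.0498801 = 4.07922.
P₀ = g₀ e^(−E₀/kT) / Z = 3.00000/4.07922 = 0.7354.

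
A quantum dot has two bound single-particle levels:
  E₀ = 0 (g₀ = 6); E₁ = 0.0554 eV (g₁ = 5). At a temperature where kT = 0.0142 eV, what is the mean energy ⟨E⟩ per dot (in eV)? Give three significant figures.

0.000918 eV

Eᵢ/kT = 0, 3.9014.
Z = Σ gᵢe^(−Eᵢ/kT) = 6·e^(−0) + 5·e^(−3.9014) = 6.0000 + 0.10107 = 6.1011.
⟨E⟩ = Σ Eᵢ gᵢe^(−Eᵢ/kT) / Z = (0·6.0000 + 0.0554·0.10107) / 6.1011 = 0.000918 eV.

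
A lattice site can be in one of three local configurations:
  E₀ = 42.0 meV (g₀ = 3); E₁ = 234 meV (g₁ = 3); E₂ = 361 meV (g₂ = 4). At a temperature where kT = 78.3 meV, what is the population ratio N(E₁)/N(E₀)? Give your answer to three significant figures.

n₁/n₀ = (g₁/g₀) exp[−(E₁−E₀)/kT] = (3/3) × exp(−(192.0 meV)/(78.3 meV)) = (3/3) × exp(-2.4521) = 0.0861.

0.0861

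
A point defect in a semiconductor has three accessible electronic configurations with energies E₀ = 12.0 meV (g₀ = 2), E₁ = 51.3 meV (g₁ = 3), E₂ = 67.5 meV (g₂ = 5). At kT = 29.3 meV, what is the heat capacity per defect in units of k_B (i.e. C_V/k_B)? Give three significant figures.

Eᵢ/kT = 0.40956, 1.7509, 2.3038.
Z = Σ gᵢe^(−Eᵢ/kT) = 2·e^(−0.40956) + 3·e^(−1.7509) + 5·e^(−2.3038) = 1.3279 + 0.52085 + 0.49939 = 2.3481.
⟨E⟩ = 32.521 meV, ⟨E²⟩ = 1634.2 meV².
C_V/k_B = (⟨E²⟩ − ⟨E⟩²)/(kT)² = (1634.2 − 1057.6)/858.49 = 0.672.

0.672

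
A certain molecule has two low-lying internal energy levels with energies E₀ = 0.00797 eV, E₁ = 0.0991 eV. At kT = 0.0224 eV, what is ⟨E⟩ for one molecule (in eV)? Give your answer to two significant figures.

0.0095 eV

Eᵢ/kT = 0.3558, 4.424.
Z = Σ e^(−Eᵢ/kT) = e^(−0.3558) + e^(−4.424) = 0.7006 + 0.01199 = 0.7126.
⟨E⟩ = Σ Eᵢ e^(−Eᵢ/kT) / Z = (0.00797·0.7006 + 0.0991·0.01199) / 0.7126 = 0.0095 eV.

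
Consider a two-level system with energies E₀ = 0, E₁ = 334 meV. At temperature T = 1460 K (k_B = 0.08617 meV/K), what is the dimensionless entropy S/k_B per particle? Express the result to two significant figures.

0.24

k_BT = 0.08617 × 1460 K = 125.8 meV.
Eᵢ/kT = 0, 2.655.
Z = Σ e^(−Eᵢ/kT) = e^(−0) + e^(−2.655) = 1.000 + 0.07030 = 1.070.
⟨E⟩ = Σ EᵢPᵢ = 21.94 meV.
S/k_B = ln Z + ⟨E⟩/kT = ln(1.070) + 21.94/125.8 = 0.06766 + 0.1744 = 0.24.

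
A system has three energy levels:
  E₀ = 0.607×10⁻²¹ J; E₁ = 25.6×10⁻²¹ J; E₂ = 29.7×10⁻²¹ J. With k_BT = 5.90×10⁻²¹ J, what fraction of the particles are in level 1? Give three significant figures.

Eᵢ/kT = 0.10288, 4.3390, 5.0339.
Z = Σ e^(−Eᵢ/kT) = e^(−0.10288) + e^(−4.3390) + e^(−5.0339) = 0.90224 + 0.013050 + 0.0065134 = 0.92180.
P₁ = e^(−E₁/kT) / Z = 0.013050/0.92180 = 0.0142.

0.0142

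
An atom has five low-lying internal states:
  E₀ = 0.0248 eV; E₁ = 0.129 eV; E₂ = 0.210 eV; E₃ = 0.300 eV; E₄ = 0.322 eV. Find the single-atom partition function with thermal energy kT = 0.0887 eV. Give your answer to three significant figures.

Eᵢ/kT = 0.27959, 1.4543, 2.3675, 3.3822, 3.6302.
Z = Σ e^(−Eᵢ/kT) = e^(−0.27959) + e^(−1.4543) + e^(−2.3675) + e^(−3.3822) + e^(−3.6302) = 0.75609 + 0.23356 + 0.093715 + 0.033973 + 0.026511 = 1.1438.

Z = 1.14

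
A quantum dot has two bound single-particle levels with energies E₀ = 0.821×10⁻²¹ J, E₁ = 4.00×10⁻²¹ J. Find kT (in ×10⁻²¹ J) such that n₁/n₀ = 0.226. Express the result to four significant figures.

2.138 ×10⁻²¹ J

n₁/n₀ = exp[−(E₁−E₀)/kT] = 0.226.
⇒ (E₁−E₀)/kT = ln(1/0.226) = ln(4.42478) = 1.48722.
kT = 3.179 ×10⁻²¹ J / 1.48722 = 2.138 ×10⁻²¹ J.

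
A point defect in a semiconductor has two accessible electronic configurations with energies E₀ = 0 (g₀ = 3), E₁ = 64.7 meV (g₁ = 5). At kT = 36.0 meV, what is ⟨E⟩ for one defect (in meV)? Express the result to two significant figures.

Eᵢ/kT = 0, 1.797.
Z = Σ gᵢe^(−Eᵢ/kT) = 3·e^(−0) + 5·e^(−1.797) = 3.000 + 0.8290 = 3.829.
⟨E⟩ = Σ Eᵢ gᵢe^(−Eᵢ/kT) / Z = (0·3.000 + 64.7·0.8290) / 3.829 = 14 meV.

14 meV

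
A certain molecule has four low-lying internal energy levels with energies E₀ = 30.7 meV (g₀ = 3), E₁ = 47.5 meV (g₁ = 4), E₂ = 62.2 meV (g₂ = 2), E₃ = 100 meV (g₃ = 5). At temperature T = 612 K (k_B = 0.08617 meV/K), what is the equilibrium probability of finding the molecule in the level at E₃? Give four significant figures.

0.1609

k_BT = 0.08617 × 612 K = 52.7360 meV.
Eᵢ/kT = 0.582145, 0.900713, 1.17946, 1.89624.
Z = Σ gᵢe^(−Eᵢ/kT) = 3·e^(−0.582145) + 4·e^(−0.900713) + 2·e^(−1.17946) + 5·e^(−1.89624) = 1.67610 + 1.62512 + 0.614889 + 0.750660 = 4.66677.
P₃ = g₃ e^(−E₃/kT) / Z = 0.750660/4.66677 = 0.1609.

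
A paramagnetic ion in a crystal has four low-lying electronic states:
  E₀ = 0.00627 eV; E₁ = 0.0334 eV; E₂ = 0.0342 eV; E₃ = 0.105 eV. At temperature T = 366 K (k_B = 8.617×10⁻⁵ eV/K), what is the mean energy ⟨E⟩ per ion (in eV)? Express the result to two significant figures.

k_BT = 8.617×10⁻⁵ × 366 K = 0.03154 eV.
Eᵢ/kT = 0.1988, 1.059, 1.084, 3.329.
Z = Σ e^(−Eᵢ/kT) = e^(−0.1988) + e^(−1.059) + e^(−1.084) + e^(−3.329) = 0.8197 + 0.3468 + 0.3382 + 0.03583 = 1.541.
⟨E⟩ = Σ Eᵢ e^(−Eᵢ/kT) / Z = (0.00627·0.8197 + 0.0334·0.3468 + 0.0342·0.3382 + 0.105·0.03583) / 1.541 = 0.021 eV.

0.021 eV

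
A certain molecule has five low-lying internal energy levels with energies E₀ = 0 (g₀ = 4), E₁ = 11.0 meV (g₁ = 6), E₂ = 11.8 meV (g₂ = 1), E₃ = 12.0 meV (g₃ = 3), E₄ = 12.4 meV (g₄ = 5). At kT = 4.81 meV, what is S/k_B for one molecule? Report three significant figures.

Eᵢ/kT = 0, 2.2869, 2.4532, 2.4948, 2.5780.
Z = Σ gᵢe^(−Eᵢ/kT) = 4·e^(−0) + 6·e^(−2.2869) + 1·e^(−2.4532) + 3·e^(−2.4948) + 5·e^(−2.5780) = 4.0000 + 0.60949 + 0.086018 + 0.24754 + 0.37963 = 5.3227.
⟨E⟩ = Σ EᵢPᵢ = 2.8928 meV.
S/k_B = ln Z + ⟨E⟩/kT = ln(5.3227) + 2.8928/4.81 = 1.6720 + 0.60141 = 2.27.

2.27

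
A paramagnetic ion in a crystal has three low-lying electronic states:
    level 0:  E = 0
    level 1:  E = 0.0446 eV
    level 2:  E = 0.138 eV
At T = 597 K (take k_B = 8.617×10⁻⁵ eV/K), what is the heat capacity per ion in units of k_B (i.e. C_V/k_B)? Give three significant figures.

k_BT = 8.617×10⁻⁵ × 597 K = 0.051443 eV.
Eᵢ/kT = 0, 0.86698, 2.6826.
Z = Σ e^(−Eᵢ/kT) = e^(−0) + e^(−0.86698) + e^(−2.6826) = 1.0000 + 0.42022 + 0.068385 = 1.4886.
⟨E⟩ = 0.018930 eV, ⟨E²⟩ = 0.0014364 eV².
C_V/k_B = (⟨E²⟩ − ⟨E⟩²)/(kT)² = (0.0014364 − 0.00035834)/0.0026464 = 0.407.

0.407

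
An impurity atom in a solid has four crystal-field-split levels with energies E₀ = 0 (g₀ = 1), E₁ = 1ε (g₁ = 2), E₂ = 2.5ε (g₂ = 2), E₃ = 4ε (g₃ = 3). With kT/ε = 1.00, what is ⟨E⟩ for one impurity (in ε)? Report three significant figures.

Eᵢ/kT = 0, 1.0000, 2.5000, 4.0000.
Z = Σ gᵢe^(−Eᵢ/kT) = 1·e^(−0) + 2·e^(−1.0000) + 2·e^(−2.5000) + 3·e^(−4.0000) = 1.0000 + 0.73576 + 0.16417 + 0.054947 = 1.9549.
⟨E⟩ = Σ Eᵢ gᵢe^(−Eᵢ/kT) / Z = (0·1.0000 + 1·0.73576 + 2.5·0.16417 + 4·0.054947) / 1.9549 = 0.699 ε.

0.699 ε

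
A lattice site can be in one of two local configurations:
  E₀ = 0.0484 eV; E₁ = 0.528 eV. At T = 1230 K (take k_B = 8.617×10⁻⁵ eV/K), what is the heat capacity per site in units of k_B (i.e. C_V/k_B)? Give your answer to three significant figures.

k_BT = 8.617×10⁻⁵ × 1230 K = 0.10599 eV.
Eᵢ/kT = 0.45665, 4.9816.
Z = Σ e^(−Eᵢ/kT) = e^(−0.45665) + e^(−4.9816) = 0.63340 + 0.0068631 = 0.64026.
⟨E⟩ = 0.053541 eV, ⟨E²⟩ = 0.0053058 eV².
C_V/k_B = (⟨E²⟩ − ⟨E⟩²)/(kT)² = (0.0053058 − 0.0028666)/0.011234 = 0.217.

0.217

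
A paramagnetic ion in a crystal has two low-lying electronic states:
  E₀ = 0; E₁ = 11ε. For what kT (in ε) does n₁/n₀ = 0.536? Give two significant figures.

n₁/n₀ = exp[−(E₁−E₀)/kT] = 0.536.
⇒ (E₁−E₀)/kT = ln(1/0.536) = ln(1.866) = 0.6238.
kT = 11ε / 0.6238 = 18 ε.

18 ε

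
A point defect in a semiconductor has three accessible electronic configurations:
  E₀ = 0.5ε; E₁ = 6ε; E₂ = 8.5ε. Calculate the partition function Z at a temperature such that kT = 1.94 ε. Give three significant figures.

Z = 0.831

Eᵢ/kT = 0.25773, 3.0928, 4.3814.
Z = Σ e^(−Eᵢ/kT) = e^(−0.25773) + e^(−3.0928) + e^(−4.3814) = 0.77280 + 0.045375 + 0.012508 = 0.83068.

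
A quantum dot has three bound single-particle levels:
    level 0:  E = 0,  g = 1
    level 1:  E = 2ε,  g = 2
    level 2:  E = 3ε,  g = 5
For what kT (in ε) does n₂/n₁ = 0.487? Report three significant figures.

0.611 ε

n₂/n₁ = (g₂/g₁) exp[−(E₂−E₁)/kT] = 0.487.
⇒ (E₂−E₁)/kT = ln((5/2)/0.487) = ln(5.1335) = 1.6358.
kT = 1ε / 1.6358 = 0.611 ε.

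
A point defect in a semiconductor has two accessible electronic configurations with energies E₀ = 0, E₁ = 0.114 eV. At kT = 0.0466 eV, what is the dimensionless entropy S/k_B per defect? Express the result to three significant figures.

Eᵢ/kT = 0, 2.4464.
Z = Σ e^(−Eᵢ/kT) = e^(−0) + e^(−2.4464) = 1.0000 + 0.086605 = 1.0866.
⟨E⟩ = Σ EᵢPᵢ = 0.0090861 eV.
S/k_B = ln Z + ⟨E⟩/kT = ln(1.0866) + 0.0090861/0.0466 = 0.083054 + 0.19498 = 0.278.

0.278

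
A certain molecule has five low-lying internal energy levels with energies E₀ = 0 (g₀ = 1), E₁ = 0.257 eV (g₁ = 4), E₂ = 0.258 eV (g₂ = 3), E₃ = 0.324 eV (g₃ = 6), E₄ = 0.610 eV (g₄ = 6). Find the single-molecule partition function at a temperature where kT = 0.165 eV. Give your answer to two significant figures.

Z = 3.5

Eᵢ/kT = 0, 1.558, 1.564, 1.964, 3.697.
Z = Σ gᵢe^(−Eᵢ/kT) = 1·e^(−0) + 4·e^(−1.558) + 3·e^(−1.564) + 6·e^(−1.964) + 6·e^(−3.697) = 1.000 + 0.8422 + 0.6279 + 0.8418 + 0.1488 = 3.461.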